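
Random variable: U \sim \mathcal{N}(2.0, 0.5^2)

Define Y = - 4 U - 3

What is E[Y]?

For Y = -4U - 3:
E[Y] = -4 * E[U] - 3
E[U] = 2.0 = 2
E[Y] = -4 * 2 - 3 = -11

-11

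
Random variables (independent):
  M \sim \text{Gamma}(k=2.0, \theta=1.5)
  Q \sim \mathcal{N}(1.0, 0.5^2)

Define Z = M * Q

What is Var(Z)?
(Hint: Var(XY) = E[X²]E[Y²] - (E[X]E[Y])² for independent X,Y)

Var(XY) = E[X²]E[Y²] - (E[X]E[Y])²
E[M] = 3, Var(M) = 4.5
E[Q] = 1, Var(Q) = 0.25
E[M²] = 4.5 + 3² = 13.5
E[Q²] = 0.25 + 1² = 1.25
Var(Z) = 13.5*1.25 - (3*1)²
= 16.875 - 9 = 7.875

7.875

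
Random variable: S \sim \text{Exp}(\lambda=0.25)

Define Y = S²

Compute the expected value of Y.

Using E[X²] = Var(X) + (E[X])²:
E[S] = 4
Var(S) = 1/0.25^2 = 16
E[S²] = 16 + 4² = 16 + 16 = 32

32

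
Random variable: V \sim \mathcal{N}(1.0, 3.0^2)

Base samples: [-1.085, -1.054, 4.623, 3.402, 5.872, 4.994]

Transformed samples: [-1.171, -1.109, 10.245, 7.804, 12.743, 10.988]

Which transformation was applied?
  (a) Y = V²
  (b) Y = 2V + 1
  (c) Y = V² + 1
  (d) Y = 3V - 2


Checking option (b) Y = 2V + 1:
  V = -1.085 -> Y = -1.171 ✓
  V = -1.054 -> Y = -1.109 ✓
  V = 4.623 -> Y = 10.245 ✓
All samples match this transformation.

(b) 2V + 1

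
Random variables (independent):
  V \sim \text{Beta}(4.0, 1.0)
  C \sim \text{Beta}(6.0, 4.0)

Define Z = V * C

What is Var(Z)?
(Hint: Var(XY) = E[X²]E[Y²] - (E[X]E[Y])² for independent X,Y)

Var(XY) = E[X²]E[Y²] - (E[X]E[Y])²
E[V] = 0.8, Var(V) = 0.026666667
E[C] = 0.6, Var(C) = 0.021818182
E[V²] = 0.026666667 + 0.8² = 0.66666667
E[C²] = 0.021818182 + 0.6² = 0.38181818
Var(Z) = 0.66666667*0.38181818 - (0.8*0.6)²
= 0.25454545 - 0.2304 = 0.024145455

0.024145455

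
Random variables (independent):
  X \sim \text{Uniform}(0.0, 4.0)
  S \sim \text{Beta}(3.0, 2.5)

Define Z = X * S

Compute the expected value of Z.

For independent RVs: E[XY] = E[X]*E[Y]
E[X] = 2
E[S] = 0.54545455
E[Z] = 2 * 0.54545455 = 1.0909091

1.0909091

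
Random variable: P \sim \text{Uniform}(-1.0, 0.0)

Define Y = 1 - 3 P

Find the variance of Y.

For Y = aP + b: Var(Y) = a² * Var(P)
Var(P) = (0 + 1)^2/12 = 0.083333333
Var(Y) = (-3)² * 0.083333333 = 9 * 0.083333333 = 0.75

0.75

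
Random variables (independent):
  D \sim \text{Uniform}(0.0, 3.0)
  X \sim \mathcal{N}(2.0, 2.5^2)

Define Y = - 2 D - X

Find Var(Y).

For independent RVs: Var(aX + bY) = a²Var(X) + b²Var(Y)
Var(D) = 0.75
Var(X) = 6.25
Var(Y) = (-2)²*0.75 + (-1)²*6.25
= 4*0.75 + 1*6.25 = 9.25

9.25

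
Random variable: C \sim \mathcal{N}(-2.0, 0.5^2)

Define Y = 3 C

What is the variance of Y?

For Y = aC + b: Var(Y) = a² * Var(C)
Var(C) = 0.5^2 = 0.25
Var(Y) = 3² * 0.25 = 9 * 0.25 = 2.25

2.25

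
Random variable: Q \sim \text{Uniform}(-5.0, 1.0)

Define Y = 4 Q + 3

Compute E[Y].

For Y = 4Q + 3:
E[Y] = 4 * E[Q] + 3
E[Q] = (-5 + 1)/2 = -2
E[Y] = 4 * (-2) + 3 = -5

-5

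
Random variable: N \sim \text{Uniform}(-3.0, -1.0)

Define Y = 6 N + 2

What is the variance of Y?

For Y = aN + b: Var(Y) = a² * Var(N)
Var(N) = (-1 + 3)^2/12 = 0.33333333
Var(Y) = 6² * 0.33333333 = 36 * 0.33333333 = 12

12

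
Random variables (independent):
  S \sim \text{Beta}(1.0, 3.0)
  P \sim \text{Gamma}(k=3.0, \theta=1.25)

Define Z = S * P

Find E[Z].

For independent RVs: E[XY] = E[X]*E[Y]
E[S] = 0.25
E[P] = 3.75
E[Z] = 0.25 * 3.75 = 0.9375

0.9375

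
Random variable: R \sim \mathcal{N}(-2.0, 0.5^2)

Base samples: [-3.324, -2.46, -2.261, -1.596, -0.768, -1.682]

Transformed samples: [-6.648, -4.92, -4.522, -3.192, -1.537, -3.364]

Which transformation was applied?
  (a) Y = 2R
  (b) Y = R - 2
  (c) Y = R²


Checking option (a) Y = 2R:
  R = -3.324 -> Y = -6.648 ✓
  R = -2.46 -> Y = -4.92 ✓
  R = -2.261 -> Y = -4.522 ✓
All samples match this transformation.

(a) 2R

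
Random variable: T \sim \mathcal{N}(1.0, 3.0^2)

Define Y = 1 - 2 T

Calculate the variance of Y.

For Y = aT + b: Var(Y) = a² * Var(T)
Var(T) = 3.0^2 = 9
Var(Y) = (-2)² * 9 = 4 * 9 = 36

36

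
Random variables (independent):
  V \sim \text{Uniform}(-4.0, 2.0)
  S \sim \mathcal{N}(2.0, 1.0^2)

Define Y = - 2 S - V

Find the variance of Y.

For independent RVs: Var(aX + bY) = a²Var(X) + b²Var(Y)
Var(V) = 3
Var(S) = 1
Var(Y) = (-1)²*3 + (-2)²*1
= 1*3 + 4*1 = 7

7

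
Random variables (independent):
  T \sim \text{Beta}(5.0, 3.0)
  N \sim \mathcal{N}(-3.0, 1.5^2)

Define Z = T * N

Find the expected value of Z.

For independent RVs: E[XY] = E[X]*E[Y]
E[T] = 0.625
E[N] = -3
E[Z] = 0.625 * (-3) = -1.875

-1.875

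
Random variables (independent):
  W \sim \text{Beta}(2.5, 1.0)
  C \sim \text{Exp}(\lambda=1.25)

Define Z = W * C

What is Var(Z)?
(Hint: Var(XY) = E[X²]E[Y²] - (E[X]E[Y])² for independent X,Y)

Var(XY) = E[X²]E[Y²] - (E[X]E[Y])²
E[W] = 0.71428571, Var(W) = 0.045351474
E[C] = 0.8, Var(C) = 0.64
E[W²] = 0.045351474 + 0.71428571² = 0.55555556
E[C²] = 0.64 + 0.8² = 1.28
Var(Z) = 0.55555556*1.28 - (0.71428571*0.8)²
= 0.71111111 - 0.32653061 = 0.3845805

0.3845805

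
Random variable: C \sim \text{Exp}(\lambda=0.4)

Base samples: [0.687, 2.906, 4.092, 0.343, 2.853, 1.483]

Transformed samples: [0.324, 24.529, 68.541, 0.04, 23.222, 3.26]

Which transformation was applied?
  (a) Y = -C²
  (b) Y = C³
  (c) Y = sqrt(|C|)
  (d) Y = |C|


Checking option (b) Y = C³:
  C = 0.687 -> Y = 0.324 ✓
  C = 2.906 -> Y = 24.529 ✓
  C = 4.092 -> Y = 68.541 ✓
All samples match this transformation.

(b) C³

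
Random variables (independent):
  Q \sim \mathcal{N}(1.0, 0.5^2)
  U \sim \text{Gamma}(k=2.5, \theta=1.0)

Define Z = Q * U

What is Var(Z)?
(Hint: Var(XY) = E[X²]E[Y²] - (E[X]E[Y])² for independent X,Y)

Var(XY) = E[X²]E[Y²] - (E[X]E[Y])²
E[Q] = 1, Var(Q) = 0.25
E[U] = 2.5, Var(U) = 2.5
E[Q²] = 0.25 + 1² = 1.25
E[U²] = 2.5 + 2.5² = 8.75
Var(Z) = 1.25*8.75 - (1*2.5)²
= 10.9375 - 6.25 = 4.6875

4.6875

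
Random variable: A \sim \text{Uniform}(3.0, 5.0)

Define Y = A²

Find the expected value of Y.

Using E[X²] = Var(X) + (E[X])²:
E[A] = 4
Var(A) = (5 - 3)^2/12 = 0.33333333
E[A²] = 0.33333333 + 4² = 0.33333333 + 16 = 16.333333

16.333333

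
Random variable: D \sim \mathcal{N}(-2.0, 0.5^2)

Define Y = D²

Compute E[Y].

Using E[X²] = Var(X) + (E[X])²:
E[D] = -2
Var(D) = 0.5^2 = 0.25
E[D²] = 0.25 + (-2)² = 0.25 + 4 = 4.25

4.25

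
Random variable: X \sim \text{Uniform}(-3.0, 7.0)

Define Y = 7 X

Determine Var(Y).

For Y = aX + b: Var(Y) = a² * Var(X)
Var(X) = (7 + 3)^2/12 = 8.3333333
Var(Y) = 7² * 8.3333333 = 49 * 8.3333333 = 408.33333

408.33333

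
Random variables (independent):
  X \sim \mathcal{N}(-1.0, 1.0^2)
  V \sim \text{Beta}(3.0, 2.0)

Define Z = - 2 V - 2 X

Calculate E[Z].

E[Z] = -2*E[X] - 2*E[V]
E[X] = -1
E[V] = 0.6
E[Z] = -2*(-1) - 2*0.6 = 0.8

0.8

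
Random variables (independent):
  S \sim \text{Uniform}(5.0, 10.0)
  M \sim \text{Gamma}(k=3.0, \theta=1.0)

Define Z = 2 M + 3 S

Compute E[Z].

E[Z] = 3*E[S] + 2*E[M]
E[S] = 7.5
E[M] = 3
E[Z] = 3*7.5 + 2*3 = 28.5

28.5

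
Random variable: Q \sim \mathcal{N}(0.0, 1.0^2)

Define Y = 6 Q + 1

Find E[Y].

For Y = 6Q + 1:
E[Y] = 6 * E[Q] + 1
E[Q] = 0.0 = 0
E[Y] = 6 * 0 + 1 = 1

1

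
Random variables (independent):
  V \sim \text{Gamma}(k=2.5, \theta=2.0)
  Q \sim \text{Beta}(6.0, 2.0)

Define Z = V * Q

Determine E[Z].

For independent RVs: E[XY] = E[X]*E[Y]
E[V] = 5
E[Q] = 0.75
E[Z] = 5 * 0.75 = 3.75

3.75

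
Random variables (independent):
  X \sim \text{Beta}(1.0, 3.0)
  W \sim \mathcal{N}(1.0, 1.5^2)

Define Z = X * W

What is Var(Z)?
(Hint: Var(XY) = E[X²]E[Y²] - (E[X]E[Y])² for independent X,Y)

Var(XY) = E[X²]E[Y²] - (E[X]E[Y])²
E[X] = 0.25, Var(X) = 0.0375
E[W] = 1, Var(W) = 2.25
E[X²] = 0.0375 + 0.25² = 0.1
E[W²] = 2.25 + 1² = 3.25
Var(Z) = 0.1*3.25 - (0.25*1)²
= 0.325 - 0.0625 = 0.2625

0.2625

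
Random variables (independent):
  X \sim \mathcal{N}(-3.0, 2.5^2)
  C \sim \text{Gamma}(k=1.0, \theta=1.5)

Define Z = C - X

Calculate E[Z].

E[Z] = -1*E[X] + 1*E[C]
E[X] = -3
E[C] = 1.5
E[Z] = -1*(-3) + 1*1.5 = 4.5

4.5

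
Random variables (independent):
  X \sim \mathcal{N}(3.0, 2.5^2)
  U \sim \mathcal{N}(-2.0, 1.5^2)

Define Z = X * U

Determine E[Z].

For independent RVs: E[XY] = E[X]*E[Y]
E[X] = 3
E[U] = -2
E[Z] = 3 * (-2) = -6

-6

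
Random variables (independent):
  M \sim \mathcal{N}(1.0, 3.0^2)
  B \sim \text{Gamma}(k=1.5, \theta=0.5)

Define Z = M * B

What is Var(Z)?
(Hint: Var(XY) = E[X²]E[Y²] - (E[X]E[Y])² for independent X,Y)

Var(XY) = E[X²]E[Y²] - (E[X]E[Y])²
E[M] = 1, Var(M) = 9
E[B] = 0.75, Var(B) = 0.375
E[M²] = 9 + 1² = 10
E[B²] = 0.375 + 0.75² = 0.9375
Var(Z) = 10*0.9375 - (1*0.75)²
= 9.375 - 0.5625 = 8.8125

8.8125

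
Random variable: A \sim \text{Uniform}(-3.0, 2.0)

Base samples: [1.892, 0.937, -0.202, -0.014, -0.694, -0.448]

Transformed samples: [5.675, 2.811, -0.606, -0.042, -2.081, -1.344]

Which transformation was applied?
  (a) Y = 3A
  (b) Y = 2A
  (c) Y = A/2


Checking option (a) Y = 3A:
  A = 1.892 -> Y = 5.675 ✓
  A = 0.937 -> Y = 2.811 ✓
  A = -0.202 -> Y = -0.606 ✓
All samples match this transformation.

(a) 3A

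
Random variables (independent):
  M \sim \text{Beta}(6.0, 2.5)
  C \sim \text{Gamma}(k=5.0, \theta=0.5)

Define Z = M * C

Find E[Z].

For independent RVs: E[XY] = E[X]*E[Y]
E[M] = 0.70588235
E[C] = 2.5
E[Z] = 0.70588235 * 2.5 = 1.7647059

1.7647059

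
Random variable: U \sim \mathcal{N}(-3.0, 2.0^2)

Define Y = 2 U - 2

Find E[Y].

For Y = 2U - 2:
E[Y] = 2 * E[U] - 2
E[U] = -3.0 = -3
E[Y] = 2 * (-3) - 2 = -8

-8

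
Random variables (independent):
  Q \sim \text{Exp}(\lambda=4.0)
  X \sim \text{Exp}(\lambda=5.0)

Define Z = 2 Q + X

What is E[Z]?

E[Z] = 2*E[Q] + 1*E[X]
E[Q] = 0.25
E[X] = 0.2
E[Z] = 2*0.25 + 1*0.2 = 0.7

0.7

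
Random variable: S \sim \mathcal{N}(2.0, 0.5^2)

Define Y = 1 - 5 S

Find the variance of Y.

For Y = aS + b: Var(Y) = a² * Var(S)
Var(S) = 0.5^2 = 0.25
Var(Y) = (-5)² * 0.25 = 25 * 0.25 = 6.25

6.25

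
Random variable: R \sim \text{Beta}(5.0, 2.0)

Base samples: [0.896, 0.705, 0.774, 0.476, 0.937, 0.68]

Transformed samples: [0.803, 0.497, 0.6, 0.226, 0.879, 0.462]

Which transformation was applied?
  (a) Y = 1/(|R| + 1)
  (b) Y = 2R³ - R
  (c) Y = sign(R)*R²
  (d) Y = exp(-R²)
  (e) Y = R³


Checking option (c) Y = sign(R)*R²:
  R = 0.896 -> Y = 0.803 ✓
  R = 0.705 -> Y = 0.497 ✓
  R = 0.774 -> Y = 0.6 ✓
All samples match this transformation.

(c) sign(R)*R²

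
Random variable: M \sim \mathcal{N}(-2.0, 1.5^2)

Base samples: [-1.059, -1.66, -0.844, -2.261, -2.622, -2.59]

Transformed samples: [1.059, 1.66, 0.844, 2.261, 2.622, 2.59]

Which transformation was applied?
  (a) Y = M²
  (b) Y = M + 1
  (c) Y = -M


Checking option (c) Y = -M:
  M = -1.059 -> Y = 1.059 ✓
  M = -1.66 -> Y = 1.66 ✓
  M = -0.844 -> Y = 0.844 ✓
All samples match this transformation.

(c) -M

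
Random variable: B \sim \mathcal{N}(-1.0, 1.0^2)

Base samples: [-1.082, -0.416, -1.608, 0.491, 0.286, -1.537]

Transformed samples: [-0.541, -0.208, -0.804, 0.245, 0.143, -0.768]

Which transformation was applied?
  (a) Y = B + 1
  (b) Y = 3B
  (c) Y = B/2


Checking option (c) Y = B/2:
  B = -1.082 -> Y = -0.541 ✓
  B = -0.416 -> Y = -0.208 ✓
  B = -1.608 -> Y = -0.804 ✓
All samples match this transformation.

(c) B/2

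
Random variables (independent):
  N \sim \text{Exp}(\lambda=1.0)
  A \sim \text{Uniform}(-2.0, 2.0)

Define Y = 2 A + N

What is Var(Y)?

For independent RVs: Var(aX + bY) = a²Var(X) + b²Var(Y)
Var(N) = 1
Var(A) = 1.3333333
Var(Y) = 1²*1 + 2²*1.3333333
= 1*1 + 4*1.3333333 = 6.3333333

6.3333333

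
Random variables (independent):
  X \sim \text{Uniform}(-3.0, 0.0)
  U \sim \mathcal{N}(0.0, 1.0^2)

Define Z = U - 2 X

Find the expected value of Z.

E[Z] = -2*E[X] + 1*E[U]
E[X] = -1.5
E[U] = 0
E[Z] = -2*(-1.5) + 1*0 = 3

3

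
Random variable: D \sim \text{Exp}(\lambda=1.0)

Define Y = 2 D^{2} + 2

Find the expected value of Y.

E[Y] = 2*E[D²] + 2
E[D] = 1
E[D²] = Var(D) + (E[D])² = 1 + 1 = 2
E[Y] = 2*2 + 2 = 6

6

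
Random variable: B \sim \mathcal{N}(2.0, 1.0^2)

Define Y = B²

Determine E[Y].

Using E[X²] = Var(X) + (E[X])²:
E[B] = 2
Var(B) = 1.0^2 = 1
E[B²] = 1 + 2² = 1 + 4 = 5

5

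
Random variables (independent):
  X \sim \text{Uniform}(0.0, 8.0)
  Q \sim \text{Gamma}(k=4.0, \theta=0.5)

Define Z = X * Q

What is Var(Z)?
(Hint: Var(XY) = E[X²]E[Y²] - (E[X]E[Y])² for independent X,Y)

Var(XY) = E[X²]E[Y²] - (E[X]E[Y])²
E[X] = 4, Var(X) = 5.3333333
E[Q] = 2, Var(Q) = 1
E[X²] = 5.3333333 + 4² = 21.333333
E[Q²] = 1 + 2² = 5
Var(Z) = 21.333333*5 - (4*2)²
= 106.66667 - 64 = 42.666667

42.666667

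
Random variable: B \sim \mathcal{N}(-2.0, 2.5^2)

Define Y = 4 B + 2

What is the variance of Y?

For Y = aB + b: Var(Y) = a² * Var(B)
Var(B) = 2.5^2 = 6.25
Var(Y) = 4² * 6.25 = 16 * 6.25 = 100

100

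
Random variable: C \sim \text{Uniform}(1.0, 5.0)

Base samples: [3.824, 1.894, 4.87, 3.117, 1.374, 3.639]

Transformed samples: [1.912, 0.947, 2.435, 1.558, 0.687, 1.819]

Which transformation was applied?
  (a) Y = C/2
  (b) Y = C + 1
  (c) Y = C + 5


Checking option (a) Y = C/2:
  C = 3.824 -> Y = 1.912 ✓
  C = 1.894 -> Y = 0.947 ✓
  C = 4.87 -> Y = 2.435 ✓
All samples match this transformation.

(a) C/2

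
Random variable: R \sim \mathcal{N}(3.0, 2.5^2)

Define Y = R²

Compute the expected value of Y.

E[R²] = Var(R) + (E[R])² = 6.25 + 9 = 15.25

15.25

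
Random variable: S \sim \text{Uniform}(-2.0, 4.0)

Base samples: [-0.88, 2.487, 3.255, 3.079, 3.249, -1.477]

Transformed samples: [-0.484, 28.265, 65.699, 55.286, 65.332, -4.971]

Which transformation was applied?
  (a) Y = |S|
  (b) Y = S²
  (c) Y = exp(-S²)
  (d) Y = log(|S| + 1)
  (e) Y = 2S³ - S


Checking option (e) Y = 2S³ - S:
  S = -0.88 -> Y = -0.484 ✓
  S = 2.487 -> Y = 28.265 ✓
  S = 3.255 -> Y = 65.699 ✓
All samples match this transformation.

(e) 2S³ - S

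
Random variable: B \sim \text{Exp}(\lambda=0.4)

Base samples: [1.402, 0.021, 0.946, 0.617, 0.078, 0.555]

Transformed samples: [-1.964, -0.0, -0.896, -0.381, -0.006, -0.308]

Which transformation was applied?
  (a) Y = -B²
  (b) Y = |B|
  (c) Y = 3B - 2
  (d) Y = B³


Checking option (a) Y = -B²:
  B = 1.402 -> Y = -1.964 ✓
  B = 0.021 -> Y = -0.0 ✓
  B = 0.946 -> Y = -0.896 ✓
All samples match this transformation.

(a) -B²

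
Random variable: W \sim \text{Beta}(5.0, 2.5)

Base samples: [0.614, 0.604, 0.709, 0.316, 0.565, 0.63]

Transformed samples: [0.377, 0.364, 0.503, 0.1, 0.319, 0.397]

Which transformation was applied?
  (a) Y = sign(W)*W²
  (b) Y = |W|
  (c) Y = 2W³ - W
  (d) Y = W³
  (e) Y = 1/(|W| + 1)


Checking option (a) Y = sign(W)*W²:
  W = 0.614 -> Y = 0.377 ✓
  W = 0.604 -> Y = 0.364 ✓
  W = 0.709 -> Y = 0.503 ✓
All samples match this transformation.

(a) sign(W)*W²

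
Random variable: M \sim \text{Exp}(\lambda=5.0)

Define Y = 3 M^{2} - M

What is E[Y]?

E[Y] = 3*E[M²] - 1*E[M]
E[M] = 0.2
E[M²] = Var(M) + (E[M])² = 0.04 + 0.04 = 0.08
E[Y] = 3*0.08 - 1*0.2 = 0.04

0.04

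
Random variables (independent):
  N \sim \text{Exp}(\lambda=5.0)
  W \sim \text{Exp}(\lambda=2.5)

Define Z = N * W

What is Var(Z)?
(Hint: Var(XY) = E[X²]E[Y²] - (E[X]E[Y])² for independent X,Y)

Var(XY) = E[X²]E[Y²] - (E[X]E[Y])²
E[N] = 0.2, Var(N) = 0.04
E[W] = 0.4, Var(W) = 0.16
E[N²] = 0.04 + 0.2² = 0.08
E[W²] = 0.16 + 0.4² = 0.32
Var(Z) = 0.08*0.32 - (0.2*0.4)²
= 0.0256 - 0.0064 = 0.0192

0.0192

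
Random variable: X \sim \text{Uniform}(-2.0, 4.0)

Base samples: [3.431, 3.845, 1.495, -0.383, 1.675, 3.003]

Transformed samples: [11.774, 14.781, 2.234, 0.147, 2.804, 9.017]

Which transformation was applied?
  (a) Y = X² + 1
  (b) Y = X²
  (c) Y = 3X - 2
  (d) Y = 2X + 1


Checking option (b) Y = X²:
  X = 3.431 -> Y = 11.774 ✓
  X = 3.845 -> Y = 14.781 ✓
  X = 1.495 -> Y = 2.234 ✓
All samples match this transformation.

(b) X²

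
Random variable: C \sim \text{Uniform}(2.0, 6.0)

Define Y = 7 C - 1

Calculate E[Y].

For Y = 7C - 1:
E[Y] = 7 * E[C] - 1
E[C] = (2 + 6)/2 = 4
E[Y] = 7 * 4 - 1 = 27

27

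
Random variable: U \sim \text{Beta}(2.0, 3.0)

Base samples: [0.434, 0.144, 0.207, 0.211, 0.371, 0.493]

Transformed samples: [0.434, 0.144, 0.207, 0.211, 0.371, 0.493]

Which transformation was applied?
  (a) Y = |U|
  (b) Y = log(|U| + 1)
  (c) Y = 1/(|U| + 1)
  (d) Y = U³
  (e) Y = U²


Checking option (a) Y = |U|:
  U = 0.434 -> Y = 0.434 ✓
  U = 0.144 -> Y = 0.144 ✓
  U = 0.207 -> Y = 0.207 ✓
All samples match this transformation.

(a) |U|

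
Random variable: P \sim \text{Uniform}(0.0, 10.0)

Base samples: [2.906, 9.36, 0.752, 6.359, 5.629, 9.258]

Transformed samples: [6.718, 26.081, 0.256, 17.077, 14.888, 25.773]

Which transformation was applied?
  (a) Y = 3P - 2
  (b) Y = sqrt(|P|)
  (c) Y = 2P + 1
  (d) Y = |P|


Checking option (a) Y = 3P - 2:
  P = 2.906 -> Y = 6.718 ✓
  P = 9.36 -> Y = 26.081 ✓
  P = 0.752 -> Y = 0.256 ✓
All samples match this transformation.

(a) 3P - 2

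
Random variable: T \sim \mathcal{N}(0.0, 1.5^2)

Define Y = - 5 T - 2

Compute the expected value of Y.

For Y = -5T - 2:
E[Y] = -5 * E[T] - 2
E[T] = 0.0 = 0
E[Y] = -5 * 0 - 2 = -2

-2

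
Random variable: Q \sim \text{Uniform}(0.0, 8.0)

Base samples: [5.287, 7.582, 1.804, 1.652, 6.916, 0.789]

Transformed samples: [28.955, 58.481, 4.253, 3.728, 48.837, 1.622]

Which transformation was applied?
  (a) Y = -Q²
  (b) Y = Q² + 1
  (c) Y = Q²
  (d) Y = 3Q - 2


Checking option (b) Y = Q² + 1:
  Q = 5.287 -> Y = 28.955 ✓
  Q = 7.582 -> Y = 58.481 ✓
  Q = 1.804 -> Y = 4.253 ✓
All samples match this transformation.

(b) Q² + 1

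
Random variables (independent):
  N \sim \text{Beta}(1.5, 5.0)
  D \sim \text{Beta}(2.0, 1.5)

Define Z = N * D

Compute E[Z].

For independent RVs: E[XY] = E[X]*E[Y]
E[N] = 0.23076923
E[D] = 0.57142857
E[Z] = 0.23076923 * 0.57142857 = 0.13186813

0.13186813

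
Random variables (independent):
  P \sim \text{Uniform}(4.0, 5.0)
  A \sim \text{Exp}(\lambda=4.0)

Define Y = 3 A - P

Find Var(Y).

For independent RVs: Var(aX + bY) = a²Var(X) + b²Var(Y)
Var(P) = 0.083333333
Var(A) = 0.0625
Var(Y) = (-1)²*0.083333333 + 3²*0.0625
= 1*0.083333333 + 9*0.0625 = 0.64583333

0.64583333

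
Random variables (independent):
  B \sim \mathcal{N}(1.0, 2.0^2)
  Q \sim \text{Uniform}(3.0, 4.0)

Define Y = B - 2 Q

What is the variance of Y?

For independent RVs: Var(aX + bY) = a²Var(X) + b²Var(Y)
Var(B) = 4
Var(Q) = 0.083333333
Var(Y) = 1²*4 + (-2)²*0.083333333
= 1*4 + 4*0.083333333 = 4.3333333

4.3333333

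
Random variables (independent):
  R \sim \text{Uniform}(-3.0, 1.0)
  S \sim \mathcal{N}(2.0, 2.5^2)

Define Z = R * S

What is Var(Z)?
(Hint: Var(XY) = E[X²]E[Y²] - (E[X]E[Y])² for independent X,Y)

Var(XY) = E[X²]E[Y²] - (E[X]E[Y])²
E[R] = -1, Var(R) = 1.3333333
E[S] = 2, Var(S) = 6.25
E[R²] = 1.3333333 + (-1)² = 2.3333333
E[S²] = 6.25 + 2² = 10.25
Var(Z) = 2.3333333*10.25 - (-1*2)²
= 23.916667 - 4 = 19.916667

19.916667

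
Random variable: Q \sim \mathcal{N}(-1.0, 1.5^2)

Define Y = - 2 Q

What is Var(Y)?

For Y = aQ + b: Var(Y) = a² * Var(Q)
Var(Q) = 1.5^2 = 2.25
Var(Y) = (-2)² * 2.25 = 4 * 2.25 = 9

9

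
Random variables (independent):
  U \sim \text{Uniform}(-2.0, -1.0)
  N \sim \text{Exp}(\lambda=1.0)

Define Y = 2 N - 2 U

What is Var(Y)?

For independent RVs: Var(aX + bY) = a²Var(X) + b²Var(Y)
Var(U) = 0.083333333
Var(N) = 1
Var(Y) = (-2)²*0.083333333 + 2²*1
= 4*0.083333333 + 4*1 = 4.3333333

4.3333333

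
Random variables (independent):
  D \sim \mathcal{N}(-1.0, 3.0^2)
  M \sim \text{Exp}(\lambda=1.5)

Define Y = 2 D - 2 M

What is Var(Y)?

For independent RVs: Var(aX + bY) = a²Var(X) + b²Var(Y)
Var(D) = 9
Var(M) = 0.44444444
Var(Y) = 2²*9 + (-2)²*0.44444444
= 4*9 + 4*0.44444444 = 37.777778

37.777778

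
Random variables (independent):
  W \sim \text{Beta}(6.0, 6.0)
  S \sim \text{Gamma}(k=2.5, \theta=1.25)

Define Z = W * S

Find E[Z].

For independent RVs: E[XY] = E[X]*E[Y]
E[W] = 0.5
E[S] = 3.125
E[Z] = 0.5 * 3.125 = 1.5625

1.5625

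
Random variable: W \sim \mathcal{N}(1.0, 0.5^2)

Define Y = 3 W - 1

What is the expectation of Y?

For Y = 3W - 1:
E[Y] = 3 * E[W] - 1
E[W] = 1.0 = 1
E[Y] = 3 * 1 - 1 = 2

2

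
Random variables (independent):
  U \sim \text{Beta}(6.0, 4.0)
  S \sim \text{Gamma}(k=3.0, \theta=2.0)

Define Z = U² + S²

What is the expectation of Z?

E[Z] = E[U²] + E[S²]
E[U²] = Var(U) + E[U]² = 0.021818182 + 0.36 = 0.38181818
E[S²] = Var(S) + E[S]² = 12 + 36 = 48
E[Z] = 0.38181818 + 48 = 48.381818

48.381818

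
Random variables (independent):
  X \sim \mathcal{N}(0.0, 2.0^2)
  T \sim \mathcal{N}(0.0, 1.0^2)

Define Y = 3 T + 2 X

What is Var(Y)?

For independent RVs: Var(aX + bY) = a²Var(X) + b²Var(Y)
Var(X) = 4
Var(T) = 1
Var(Y) = 2²*4 + 3²*1
= 4*4 + 9*1 = 25

25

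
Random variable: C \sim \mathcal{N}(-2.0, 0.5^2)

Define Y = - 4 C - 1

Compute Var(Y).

For Y = aC + b: Var(Y) = a² * Var(C)
Var(C) = 0.5^2 = 0.25
Var(Y) = (-4)² * 0.25 = 16 * 0.25 = 4

4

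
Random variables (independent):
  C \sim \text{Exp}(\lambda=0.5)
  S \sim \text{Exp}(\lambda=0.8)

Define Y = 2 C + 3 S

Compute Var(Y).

For independent RVs: Var(aX + bY) = a²Var(X) + b²Var(Y)
Var(C) = 4
Var(S) = 1.5625
Var(Y) = 2²*4 + 3²*1.5625
= 4*4 + 9*1.5625 = 30.0625

30.0625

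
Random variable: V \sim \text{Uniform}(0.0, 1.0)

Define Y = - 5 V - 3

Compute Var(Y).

For Y = aV + b: Var(Y) = a² * Var(V)
Var(V) = (1 - 0)^2/12 = 0.083333333
Var(Y) = (-5)² * 0.083333333 = 25 * 0.083333333 = 2.0833333

2.0833333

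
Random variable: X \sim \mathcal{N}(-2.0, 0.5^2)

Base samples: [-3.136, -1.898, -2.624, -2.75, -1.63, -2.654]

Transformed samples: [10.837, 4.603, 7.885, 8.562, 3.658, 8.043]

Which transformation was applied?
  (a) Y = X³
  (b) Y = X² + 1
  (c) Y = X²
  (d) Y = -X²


Checking option (b) Y = X² + 1:
  X = -3.136 -> Y = 10.837 ✓
  X = -1.898 -> Y = 4.603 ✓
  X = -2.624 -> Y = 7.885 ✓
All samples match this transformation.

(b) X² + 1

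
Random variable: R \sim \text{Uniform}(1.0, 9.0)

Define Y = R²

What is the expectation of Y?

Using E[X²] = Var(X) + (E[X])²:
E[R] = 5
Var(R) = (9 - 1)^2/12 = 5.3333333
E[R²] = 5.3333333 + 5² = 5.3333333 + 25 = 30.333333

30.333333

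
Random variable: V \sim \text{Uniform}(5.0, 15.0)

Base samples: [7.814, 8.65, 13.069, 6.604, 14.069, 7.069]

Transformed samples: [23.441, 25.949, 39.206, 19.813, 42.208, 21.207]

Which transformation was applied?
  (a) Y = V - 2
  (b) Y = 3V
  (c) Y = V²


Checking option (b) Y = 3V:
  V = 7.814 -> Y = 23.441 ✓
  V = 8.65 -> Y = 25.949 ✓
  V = 13.069 -> Y = 39.206 ✓
All samples match this transformation.

(b) 3V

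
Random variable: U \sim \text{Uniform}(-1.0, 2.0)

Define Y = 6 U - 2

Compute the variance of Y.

For Y = aU + b: Var(Y) = a² * Var(U)
Var(U) = (2 + 1)^2/12 = 0.75
Var(Y) = 6² * 0.75 = 36 * 0.75 = 27

27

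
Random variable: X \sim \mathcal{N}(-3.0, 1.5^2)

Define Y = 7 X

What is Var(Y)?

For Y = aX + b: Var(Y) = a² * Var(X)
Var(X) = 1.5^2 = 2.25
Var(Y) = 7² * 2.25 = 49 * 2.25 = 110.25

110.25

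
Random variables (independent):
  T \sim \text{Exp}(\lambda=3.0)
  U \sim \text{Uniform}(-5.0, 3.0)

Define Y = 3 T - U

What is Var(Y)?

For independent RVs: Var(aX + bY) = a²Var(X) + b²Var(Y)
Var(T) = 0.11111111
Var(U) = 5.3333333
Var(Y) = 3²*0.11111111 + (-1)²*5.3333333
= 9*0.11111111 + 1*5.3333333 = 6.3333333

6.3333333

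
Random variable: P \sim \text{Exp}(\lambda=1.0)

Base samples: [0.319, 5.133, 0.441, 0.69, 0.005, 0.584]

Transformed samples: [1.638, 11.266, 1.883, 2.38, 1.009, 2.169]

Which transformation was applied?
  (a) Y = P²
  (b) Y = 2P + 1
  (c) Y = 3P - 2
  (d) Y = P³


Checking option (b) Y = 2P + 1:
  P = 0.319 -> Y = 1.638 ✓
  P = 5.133 -> Y = 11.266 ✓
  P = 0.441 -> Y = 1.883 ✓
All samples match this transformation.

(b) 2P + 1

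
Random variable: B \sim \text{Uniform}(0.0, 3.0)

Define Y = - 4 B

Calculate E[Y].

For Y = -4B:
E[Y] = -4 * E[B]
E[B] = (0 + 3)/2 = 1.5
E[Y] = -4 * 1.5 = -6

-6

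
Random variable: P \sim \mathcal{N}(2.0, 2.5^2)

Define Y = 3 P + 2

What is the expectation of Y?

For Y = 3P + 2:
E[Y] = 3 * E[P] + 2
E[P] = 2.0 = 2
E[Y] = 3 * 2 + 2 = 8

8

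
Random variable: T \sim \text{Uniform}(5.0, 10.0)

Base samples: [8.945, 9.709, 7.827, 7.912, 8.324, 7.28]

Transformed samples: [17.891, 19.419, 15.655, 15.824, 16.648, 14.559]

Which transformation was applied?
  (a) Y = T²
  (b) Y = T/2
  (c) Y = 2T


Checking option (c) Y = 2T:
  T = 8.945 -> Y = 17.891 ✓
  T = 9.709 -> Y = 19.419 ✓
  T = 7.827 -> Y = 15.655 ✓
All samples match this transformation.

(c) 2T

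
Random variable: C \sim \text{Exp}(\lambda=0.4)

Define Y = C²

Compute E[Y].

Using E[X²] = Var(X) + (E[X])²:
E[C] = 2.5
Var(C) = 1/0.4^2 = 6.25
E[C²] = 6.25 + 2.5² = 6.25 + 6.25 = 12.5

12.5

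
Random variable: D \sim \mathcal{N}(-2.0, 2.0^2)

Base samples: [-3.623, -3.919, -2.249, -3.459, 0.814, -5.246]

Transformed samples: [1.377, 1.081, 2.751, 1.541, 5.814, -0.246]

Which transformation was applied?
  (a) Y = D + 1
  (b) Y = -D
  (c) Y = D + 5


Checking option (c) Y = D + 5:
  D = -3.623 -> Y = 1.377 ✓
  D = -3.919 -> Y = 1.081 ✓
  D = -2.249 -> Y = 2.751 ✓
All samples match this transformation.

(c) D + 5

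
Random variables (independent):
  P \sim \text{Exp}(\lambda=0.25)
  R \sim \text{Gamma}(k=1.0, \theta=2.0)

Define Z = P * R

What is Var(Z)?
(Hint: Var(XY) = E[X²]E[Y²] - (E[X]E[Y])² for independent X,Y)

Var(XY) = E[X²]E[Y²] - (E[X]E[Y])²
E[P] = 4, Var(P) = 16
E[R] = 2, Var(R) = 4
E[P²] = 16 + 4² = 32
E[R²] = 4 + 2² = 8
Var(Z) = 32*8 - (4*2)²
= 256 - 64 = 192

192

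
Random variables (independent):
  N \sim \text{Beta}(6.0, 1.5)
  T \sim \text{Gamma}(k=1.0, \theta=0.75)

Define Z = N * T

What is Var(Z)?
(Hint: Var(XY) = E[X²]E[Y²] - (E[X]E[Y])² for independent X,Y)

Var(XY) = E[X²]E[Y²] - (E[X]E[Y])²
E[N] = 0.8, Var(N) = 0.018823529
E[T] = 0.75, Var(T) = 0.5625
E[N²] = 0.018823529 + 0.8² = 0.65882353
E[T²] = 0.5625 + 0.75² = 1.125
Var(Z) = 0.65882353*1.125 - (0.8*0.75)²
= 0.74117647 - 0.36 = 0.38117647

0.38117647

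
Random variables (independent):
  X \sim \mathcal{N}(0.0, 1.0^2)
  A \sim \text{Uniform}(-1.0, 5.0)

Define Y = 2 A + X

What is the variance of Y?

For independent RVs: Var(aX + bY) = a²Var(X) + b²Var(Y)
Var(X) = 1
Var(A) = 3
Var(Y) = 1²*1 + 2²*3
= 1*1 + 4*3 = 13

13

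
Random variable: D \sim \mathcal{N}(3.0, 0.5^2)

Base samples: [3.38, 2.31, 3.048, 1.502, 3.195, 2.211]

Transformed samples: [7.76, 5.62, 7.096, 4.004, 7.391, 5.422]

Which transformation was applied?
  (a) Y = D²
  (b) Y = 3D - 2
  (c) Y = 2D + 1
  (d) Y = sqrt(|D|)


Checking option (c) Y = 2D + 1:
  D = 3.38 -> Y = 7.76 ✓
  D = 2.31 -> Y = 5.62 ✓
  D = 3.048 -> Y = 7.096 ✓
All samples match this transformation.

(c) 2D + 1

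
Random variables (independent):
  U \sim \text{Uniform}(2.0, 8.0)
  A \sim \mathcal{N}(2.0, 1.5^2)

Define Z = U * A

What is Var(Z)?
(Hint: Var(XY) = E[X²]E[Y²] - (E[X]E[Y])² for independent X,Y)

Var(XY) = E[X²]E[Y²] - (E[X]E[Y])²
E[U] = 5, Var(U) = 3
E[A] = 2, Var(A) = 2.25
E[U²] = 3 + 5² = 28
E[A²] = 2.25 + 2² = 6.25
Var(Z) = 28*6.25 - (5*2)²
= 175 - 100 = 75

75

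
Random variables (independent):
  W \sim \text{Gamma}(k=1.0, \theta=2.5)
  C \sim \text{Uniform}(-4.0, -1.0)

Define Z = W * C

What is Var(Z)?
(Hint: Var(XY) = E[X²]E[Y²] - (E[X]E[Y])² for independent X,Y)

Var(XY) = E[X²]E[Y²] - (E[X]E[Y])²
E[W] = 2.5, Var(W) = 6.25
E[C] = -2.5, Var(C) = 0.75
E[W²] = 6.25 + 2.5² = 12.5
E[C²] = 0.75 + (-2.5)² = 7
Var(Z) = 12.5*7 - (2.5*(-2.5))²
= 87.5 - 39.0625 = 48.4375

48.4375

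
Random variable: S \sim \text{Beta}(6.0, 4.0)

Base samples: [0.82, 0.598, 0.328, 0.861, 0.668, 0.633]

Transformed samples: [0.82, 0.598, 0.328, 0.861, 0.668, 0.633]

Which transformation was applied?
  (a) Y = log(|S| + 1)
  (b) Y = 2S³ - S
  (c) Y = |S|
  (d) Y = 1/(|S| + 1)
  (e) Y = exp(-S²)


Checking option (c) Y = |S|:
  S = 0.82 -> Y = 0.82 ✓
  S = 0.598 -> Y = 0.598 ✓
  S = 0.328 -> Y = 0.328 ✓
All samples match this transformation.

(c) |S|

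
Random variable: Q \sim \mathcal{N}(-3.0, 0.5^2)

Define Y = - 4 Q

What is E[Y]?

For Y = -4Q:
E[Y] = -4 * E[Q]
E[Q] = -3.0 = -3
E[Y] = -4 * (-3) = 12

12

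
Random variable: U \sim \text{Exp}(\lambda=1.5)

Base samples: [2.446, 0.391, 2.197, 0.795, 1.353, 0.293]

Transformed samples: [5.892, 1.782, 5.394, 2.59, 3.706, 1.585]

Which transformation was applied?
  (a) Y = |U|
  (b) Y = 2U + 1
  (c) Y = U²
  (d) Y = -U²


Checking option (b) Y = 2U + 1:
  U = 2.446 -> Y = 5.892 ✓
  U = 0.391 -> Y = 1.782 ✓
  U = 2.197 -> Y = 5.394 ✓
All samples match this transformation.

(b) 2U + 1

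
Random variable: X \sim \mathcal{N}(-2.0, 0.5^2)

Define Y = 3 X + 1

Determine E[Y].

For Y = 3X + 1:
E[Y] = 3 * E[X] + 1
E[X] = -2.0 = -2
E[Y] = 3 * (-2) + 1 = -5

-5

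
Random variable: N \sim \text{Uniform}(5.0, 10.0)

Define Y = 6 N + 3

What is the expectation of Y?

For Y = 6N + 3:
E[Y] = 6 * E[N] + 3
E[N] = (5 + 10)/2 = 7.5
E[Y] = 6 * 7.5 + 3 = 48

48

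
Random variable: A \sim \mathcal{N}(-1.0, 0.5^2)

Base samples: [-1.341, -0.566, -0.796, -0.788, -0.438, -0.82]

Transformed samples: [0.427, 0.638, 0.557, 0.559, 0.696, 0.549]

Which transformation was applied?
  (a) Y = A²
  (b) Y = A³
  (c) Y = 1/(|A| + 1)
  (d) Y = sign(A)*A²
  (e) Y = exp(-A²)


Checking option (c) Y = 1/(|A| + 1):
  A = -1.341 -> Y = 0.427 ✓
  A = -0.566 -> Y = 0.638 ✓
  A = -0.796 -> Y = 0.557 ✓
All samples match this transformation.

(c) 1/(|A| + 1)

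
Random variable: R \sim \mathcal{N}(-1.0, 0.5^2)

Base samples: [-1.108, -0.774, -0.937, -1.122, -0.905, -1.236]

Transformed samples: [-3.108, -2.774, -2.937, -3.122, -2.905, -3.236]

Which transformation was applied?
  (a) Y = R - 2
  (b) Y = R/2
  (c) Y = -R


Checking option (a) Y = R - 2:
  R = -1.108 -> Y = -3.108 ✓
  R = -0.774 -> Y = -2.774 ✓
  R = -0.937 -> Y = -2.937 ✓
All samples match this transformation.

(a) R - 2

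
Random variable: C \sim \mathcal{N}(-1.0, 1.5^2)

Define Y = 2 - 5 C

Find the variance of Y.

For Y = aC + b: Var(Y) = a² * Var(C)
Var(C) = 1.5^2 = 2.25
Var(Y) = (-5)² * 2.25 = 25 * 2.25 = 56.25

56.25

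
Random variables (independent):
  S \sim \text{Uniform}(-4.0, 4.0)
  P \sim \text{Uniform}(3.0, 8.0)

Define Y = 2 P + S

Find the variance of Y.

For independent RVs: Var(aX + bY) = a²Var(X) + b²Var(Y)
Var(S) = 5.3333333
Var(P) = 2.0833333
Var(Y) = 1²*5.3333333 + 2²*2.0833333
= 1*5.3333333 + 4*2.0833333 = 13.666667

13.666667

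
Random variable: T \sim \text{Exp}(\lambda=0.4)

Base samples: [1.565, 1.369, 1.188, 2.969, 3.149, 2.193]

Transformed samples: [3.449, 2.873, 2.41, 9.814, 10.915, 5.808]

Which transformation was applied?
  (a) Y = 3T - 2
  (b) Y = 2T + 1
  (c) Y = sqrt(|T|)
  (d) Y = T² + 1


Checking option (d) Y = T² + 1:
  T = 1.565 -> Y = 3.449 ✓
  T = 1.369 -> Y = 2.873 ✓
  T = 1.188 -> Y = 2.41 ✓
All samples match this transformation.

(d) T² + 1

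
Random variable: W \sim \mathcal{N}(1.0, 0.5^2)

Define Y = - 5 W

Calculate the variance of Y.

For Y = aW + b: Var(Y) = a² * Var(W)
Var(W) = 0.5^2 = 0.25
Var(Y) = (-5)² * 0.25 = 25 * 0.25 = 6.25

6.25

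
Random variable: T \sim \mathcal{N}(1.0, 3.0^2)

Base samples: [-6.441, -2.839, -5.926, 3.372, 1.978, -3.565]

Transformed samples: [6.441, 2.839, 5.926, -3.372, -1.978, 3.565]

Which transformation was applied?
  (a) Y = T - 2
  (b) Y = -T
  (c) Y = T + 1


Checking option (b) Y = -T:
  T = -6.441 -> Y = 6.441 ✓
  T = -2.839 -> Y = 2.839 ✓
  T = -5.926 -> Y = 5.926 ✓
All samples match this transformation.

(b) -T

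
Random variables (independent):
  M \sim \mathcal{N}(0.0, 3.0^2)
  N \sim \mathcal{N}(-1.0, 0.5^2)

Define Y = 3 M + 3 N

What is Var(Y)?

For independent RVs: Var(aX + bY) = a²Var(X) + b²Var(Y)
Var(M) = 9
Var(N) = 0.25
Var(Y) = 3²*9 + 3²*0.25
= 9*9 + 9*0.25 = 83.25

83.25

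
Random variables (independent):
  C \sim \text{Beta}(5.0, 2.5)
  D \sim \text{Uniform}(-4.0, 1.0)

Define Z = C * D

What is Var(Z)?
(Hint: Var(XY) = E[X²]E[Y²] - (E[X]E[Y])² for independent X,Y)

Var(XY) = E[X²]E[Y²] - (E[X]E[Y])²
E[C] = 0.66666667, Var(C) = 0.026143791
E[D] = -1.5, Var(D) = 2.0833333
E[C²] = 0.026143791 + 0.66666667² = 0.47058824
E[D²] = 2.0833333 + (-1.5)² = 4.3333333
Var(Z) = 0.47058824*4.3333333 - (0.66666667*(-1.5))²
= 2.0392157 - 1 = 1.0392157

1.0392157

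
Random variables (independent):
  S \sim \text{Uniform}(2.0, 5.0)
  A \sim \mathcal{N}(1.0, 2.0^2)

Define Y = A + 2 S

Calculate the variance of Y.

For independent RVs: Var(aX + bY) = a²Var(X) + b²Var(Y)
Var(S) = 0.75
Var(A) = 4
Var(Y) = 2²*0.75 + 1²*4
= 4*0.75 + 1*4 = 7

7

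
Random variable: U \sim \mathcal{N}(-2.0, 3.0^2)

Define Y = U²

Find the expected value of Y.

E[U²] = Var(U) + (E[U])² = 9 + 4 = 13

13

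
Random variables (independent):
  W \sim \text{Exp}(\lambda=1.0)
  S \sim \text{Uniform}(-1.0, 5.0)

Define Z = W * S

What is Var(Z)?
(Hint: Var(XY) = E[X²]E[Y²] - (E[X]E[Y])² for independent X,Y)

Var(XY) = E[X²]E[Y²] - (E[X]E[Y])²
E[W] = 1, Var(W) = 1
E[S] = 2, Var(S) = 3
E[W²] = 1 + 1² = 2
E[S²] = 3 + 2² = 7
Var(Z) = 2*7 - (1*2)²
= 14 - 4 = 10

10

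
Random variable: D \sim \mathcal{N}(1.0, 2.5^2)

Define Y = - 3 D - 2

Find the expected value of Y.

For Y = -3D - 2:
E[Y] = -3 * E[D] - 2
E[D] = 1.0 = 1
E[Y] = -3 * 1 - 2 = -5

-5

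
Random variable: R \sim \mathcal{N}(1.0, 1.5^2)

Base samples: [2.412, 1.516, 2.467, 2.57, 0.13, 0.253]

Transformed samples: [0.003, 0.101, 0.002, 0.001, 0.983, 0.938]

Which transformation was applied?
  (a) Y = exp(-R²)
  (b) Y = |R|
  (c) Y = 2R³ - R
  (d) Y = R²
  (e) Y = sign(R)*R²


Checking option (a) Y = exp(-R²):
  R = 2.412 -> Y = 0.003 ✓
  R = 1.516 -> Y = 0.101 ✓
  R = 2.467 -> Y = 0.002 ✓
All samples match this transformation.

(a) exp(-R²)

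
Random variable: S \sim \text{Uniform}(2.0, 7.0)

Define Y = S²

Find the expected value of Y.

E[S²] = Var(S) + (E[S])² = 2.0833333 + 20.25 = 22.333333

22.333333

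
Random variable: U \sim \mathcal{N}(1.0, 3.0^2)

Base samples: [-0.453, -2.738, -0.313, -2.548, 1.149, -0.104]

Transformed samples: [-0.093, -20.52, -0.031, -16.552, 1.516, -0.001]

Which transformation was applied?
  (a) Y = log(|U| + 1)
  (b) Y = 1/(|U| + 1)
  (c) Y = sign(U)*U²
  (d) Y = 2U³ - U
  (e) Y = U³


Checking option (e) Y = U³:
  U = -0.453 -> Y = -0.093 ✓
  U = -2.738 -> Y = -20.52 ✓
  U = -0.313 -> Y = -0.031 ✓
All samples match this transformation.

(e) U³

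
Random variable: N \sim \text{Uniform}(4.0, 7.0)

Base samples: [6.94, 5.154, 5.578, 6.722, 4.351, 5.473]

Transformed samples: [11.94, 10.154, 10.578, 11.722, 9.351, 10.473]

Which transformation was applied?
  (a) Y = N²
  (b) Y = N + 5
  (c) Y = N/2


Checking option (b) Y = N + 5:
  N = 6.94 -> Y = 11.94 ✓
  N = 5.154 -> Y = 10.154 ✓
  N = 5.578 -> Y = 10.578 ✓
All samples match this transformation.

(b) N + 5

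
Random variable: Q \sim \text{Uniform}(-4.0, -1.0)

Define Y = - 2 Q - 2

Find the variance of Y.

For Y = aQ + b: Var(Y) = a² * Var(Q)
Var(Q) = (-1 + 4)^2/12 = 0.75
Var(Y) = (-2)² * 0.75 = 4 * 0.75 = 3

3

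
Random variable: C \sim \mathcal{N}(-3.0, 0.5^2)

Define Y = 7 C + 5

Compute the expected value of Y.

For Y = 7C + 5:
E[Y] = 7 * E[C] + 5
E[C] = -3.0 = -3
E[Y] = 7 * (-3) + 5 = -16

-16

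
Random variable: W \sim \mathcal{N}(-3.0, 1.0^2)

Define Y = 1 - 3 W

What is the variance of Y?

For Y = aW + b: Var(Y) = a² * Var(W)
Var(W) = 1.0^2 = 1
Var(Y) = (-3)² * 1 = 9 * 1 = 9

9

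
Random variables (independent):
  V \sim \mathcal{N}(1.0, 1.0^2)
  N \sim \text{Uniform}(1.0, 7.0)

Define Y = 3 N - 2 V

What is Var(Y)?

For independent RVs: Var(aX + bY) = a²Var(X) + b²Var(Y)
Var(V) = 1
Var(N) = 3
Var(Y) = (-2)²*1 + 3²*3
= 4*1 + 9*3 = 31

31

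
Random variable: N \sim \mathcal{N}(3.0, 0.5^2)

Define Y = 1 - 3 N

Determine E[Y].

For Y = -3N + 1:
E[Y] = -3 * E[N] + 1
E[N] = 3.0 = 3
E[Y] = -3 * 3 + 1 = -8

-8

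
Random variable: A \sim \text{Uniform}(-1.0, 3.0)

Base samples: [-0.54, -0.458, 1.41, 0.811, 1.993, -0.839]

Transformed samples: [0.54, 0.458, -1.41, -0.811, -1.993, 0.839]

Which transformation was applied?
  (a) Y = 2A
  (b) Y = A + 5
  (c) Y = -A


Checking option (c) Y = -A:
  A = -0.54 -> Y = 0.54 ✓
  A = -0.458 -> Y = 0.458 ✓
  A = 1.41 -> Y = -1.41 ✓
All samples match this transformation.

(c) -A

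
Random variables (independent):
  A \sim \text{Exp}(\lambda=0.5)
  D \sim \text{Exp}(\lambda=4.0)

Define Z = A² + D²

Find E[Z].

E[Z] = E[A²] + E[D²]
E[A²] = Var(A) + E[A]² = 4 + 4 = 8
E[D²] = Var(D) + E[D]² = 0.0625 + 0.0625 = 0.125
E[Z] = 8 + 0.125 = 8.125

8.125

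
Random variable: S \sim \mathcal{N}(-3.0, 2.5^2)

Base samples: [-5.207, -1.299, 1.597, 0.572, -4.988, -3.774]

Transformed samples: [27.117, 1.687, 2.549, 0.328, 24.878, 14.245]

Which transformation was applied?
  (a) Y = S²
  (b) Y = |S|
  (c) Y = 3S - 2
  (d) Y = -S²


Checking option (a) Y = S²:
  S = -5.207 -> Y = 27.117 ✓
  S = -1.299 -> Y = 1.687 ✓
  S = 1.597 -> Y = 2.549 ✓
All samples match this transformation.

(a) S²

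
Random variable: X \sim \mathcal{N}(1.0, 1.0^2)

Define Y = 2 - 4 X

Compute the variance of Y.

For Y = aX + b: Var(Y) = a² * Var(X)
Var(X) = 1.0^2 = 1
Var(Y) = (-4)² * 1 = 16 * 1 = 16

16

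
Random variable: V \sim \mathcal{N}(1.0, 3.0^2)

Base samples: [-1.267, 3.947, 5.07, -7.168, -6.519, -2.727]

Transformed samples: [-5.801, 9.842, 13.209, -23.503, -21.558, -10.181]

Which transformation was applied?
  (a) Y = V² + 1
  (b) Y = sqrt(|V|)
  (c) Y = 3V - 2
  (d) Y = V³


Checking option (c) Y = 3V - 2:
  V = -1.267 -> Y = -5.801 ✓
  V = 3.947 -> Y = 9.842 ✓
  V = 5.07 -> Y = 13.209 ✓
All samples match this transformation.

(c) 3V - 2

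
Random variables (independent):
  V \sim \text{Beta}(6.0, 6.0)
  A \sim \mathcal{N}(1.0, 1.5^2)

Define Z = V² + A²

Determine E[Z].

E[Z] = E[V²] + E[A²]
E[V²] = Var(V) + E[V]² = 0.019230769 + 0.25 = 0.26923077
E[A²] = Var(A) + E[A]² = 2.25 + 1 = 3.25
E[Z] = 0.26923077 + 3.25 = 3.5192308

3.5192308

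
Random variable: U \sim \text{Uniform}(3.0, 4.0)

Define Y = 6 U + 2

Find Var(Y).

For Y = aU + b: Var(Y) = a² * Var(U)
Var(U) = (4 - 3)^2/12 = 0.083333333
Var(Y) = 6² * 0.083333333 = 36 * 0.083333333 = 3

3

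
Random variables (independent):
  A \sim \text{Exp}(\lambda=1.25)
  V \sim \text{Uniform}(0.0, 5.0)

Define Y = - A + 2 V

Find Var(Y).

For independent RVs: Var(aX + bY) = a²Var(X) + b²Var(Y)
Var(A) = 0.64
Var(V) = 2.0833333
Var(Y) = (-1)²*0.64 + 2²*2.0833333
= 1*0.64 + 4*2.0833333 = 8.9733333

8.9733333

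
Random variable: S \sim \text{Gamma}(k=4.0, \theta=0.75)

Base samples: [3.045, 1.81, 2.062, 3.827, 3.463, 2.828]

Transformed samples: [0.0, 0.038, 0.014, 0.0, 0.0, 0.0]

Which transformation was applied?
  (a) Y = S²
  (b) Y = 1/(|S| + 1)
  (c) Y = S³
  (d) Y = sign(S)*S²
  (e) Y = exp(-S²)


Checking option (e) Y = exp(-S²):
  S = 3.045 -> Y = 0.0 ✓
  S = 1.81 -> Y = 0.038 ✓
  S = 2.062 -> Y = 0.014 ✓
All samples match this transformation.

(e) exp(-S²)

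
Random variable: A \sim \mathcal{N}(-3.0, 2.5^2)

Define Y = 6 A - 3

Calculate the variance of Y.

For Y = aA + b: Var(Y) = a² * Var(A)
Var(A) = 2.5^2 = 6.25
Var(Y) = 6² * 6.25 = 36 * 6.25 = 225

225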